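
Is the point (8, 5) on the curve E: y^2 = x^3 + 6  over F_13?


Check whether y^2 = x^3 + 0 x + 6 (mod 13) for (x, y) = (8, 5).
LHS: y^2 = 5^2 mod 13 = 12
RHS: x^3 + 0 x + 6 = 8^3 + 0*8 + 6 mod 13 = 11
LHS != RHS

No, not on the curve


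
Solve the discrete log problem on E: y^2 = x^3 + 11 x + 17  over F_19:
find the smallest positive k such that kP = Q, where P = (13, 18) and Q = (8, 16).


Enumerate multiples of P until we hit Q = (8, 16):
  1P = (13, 18)
  2P = (4, 7)
  3P = (11, 14)
  4P = (18, 10)
  5P = (5, 11)
  6P = (8, 3)
  7P = (7, 0)
  8P = (8, 16)
Match found at i = 8.

k = 8


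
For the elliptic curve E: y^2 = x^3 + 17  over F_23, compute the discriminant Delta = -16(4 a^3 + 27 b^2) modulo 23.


4 a^3 + 27 b^2 = 4*0^3 + 27*17^2 = 0 + 7803 = 7803
Delta = -16 * (7803) = -124848
Delta mod 23 = 19

Delta = 19 (mod 23)


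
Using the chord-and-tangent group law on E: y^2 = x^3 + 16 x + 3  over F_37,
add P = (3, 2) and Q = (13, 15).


P != Q, so use the chord formula.
s = (y2 - y1) / (x2 - x1) = (13) / (10) mod 37 = 5
x3 = s^2 - x1 - x2 mod 37 = 5^2 - 3 - 13 = 9
y3 = s (x1 - x3) - y1 mod 37 = 5 * (3 - 9) - 2 = 5

P + Q = (9, 5)


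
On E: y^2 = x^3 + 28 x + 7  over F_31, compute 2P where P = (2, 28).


Doubling: s = (3 x1^2 + a) / (2 y1)
s = (3*2^2 + 28) / (2*28) mod 31 = 14
x3 = s^2 - 2 x1 mod 31 = 14^2 - 2*2 = 6
y3 = s (x1 - x3) - y1 mod 31 = 14 * (2 - 6) - 28 = 9

2P = (6, 9)


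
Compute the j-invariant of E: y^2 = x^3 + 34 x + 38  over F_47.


Delta = -16(4 a^3 + 27 b^2) mod 47 = 7
-1728 * (4 a)^3 = -1728 * (4*34)^3 mod 47 = 35
j = 35 * 7^(-1) mod 47 = 5

j = 5 (mod 47)


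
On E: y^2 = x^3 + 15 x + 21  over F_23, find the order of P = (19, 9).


Compute successive multiples of P until we hit O:
  1P = (19, 9)
  2P = (3, 1)
  3P = (7, 20)
  4P = (21, 12)
  5P = (14, 10)
  6P = (2, 6)
  7P = (8, 20)
  8P = (20, 15)
  ... (continuing to 17P)
  17P = O

ord(P) = 17


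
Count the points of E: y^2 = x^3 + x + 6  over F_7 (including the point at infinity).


For each x in F_7, count y with y^2 = x^3 + 1 x + 6 mod 7:
  x = 1: RHS = 1, y in [1, 6]  -> 2 point(s)
  x = 2: RHS = 2, y in [3, 4]  -> 2 point(s)
  x = 3: RHS = 1, y in [1, 6]  -> 2 point(s)
  x = 4: RHS = 4, y in [2, 5]  -> 2 point(s)
  x = 6: RHS = 4, y in [2, 5]  -> 2 point(s)
Affine points: 10. Add the point at infinity: total = 11.

#E(F_7) = 11


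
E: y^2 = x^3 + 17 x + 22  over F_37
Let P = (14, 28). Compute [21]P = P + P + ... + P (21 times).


k = 21 = 10101_2 (binary, LSB first: 10101)
Double-and-add from P = (14, 28):
  bit 0 = 1: acc = O + (14, 28) = (14, 28)
  bit 1 = 0: acc unchanged = (14, 28)
  bit 2 = 1: acc = (14, 28) + (27, 6) = (12, 17)
  bit 3 = 0: acc unchanged = (12, 17)
  bit 4 = 1: acc = (12, 17) + (30, 2) = (7, 22)

21P = (7, 22)


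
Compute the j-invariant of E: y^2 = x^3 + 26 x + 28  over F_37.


Delta = -16(4 a^3 + 27 b^2) mod 37 = 20
-1728 * (4 a)^3 = -1728 * (4*26)^3 mod 37 = 1
j = 1 * 20^(-1) mod 37 = 13

j = 13 (mod 37)


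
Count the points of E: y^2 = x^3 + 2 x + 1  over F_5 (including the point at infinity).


For each x in F_5, count y with y^2 = x^3 + 2 x + 1 mod 5:
  x = 0: RHS = 1, y in [1, 4]  -> 2 point(s)
  x = 1: RHS = 4, y in [2, 3]  -> 2 point(s)
  x = 3: RHS = 4, y in [2, 3]  -> 2 point(s)
Affine points: 6. Add the point at infinity: total = 7.

#E(F_5) = 7


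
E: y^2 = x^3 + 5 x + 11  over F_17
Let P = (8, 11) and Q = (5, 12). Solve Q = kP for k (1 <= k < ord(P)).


Enumerate multiples of P until we hit Q = (5, 12):
  1P = (8, 11)
  2P = (5, 12)
Match found at i = 2.

k = 2


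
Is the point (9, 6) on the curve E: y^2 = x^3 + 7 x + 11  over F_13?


Check whether y^2 = x^3 + 7 x + 11 (mod 13) for (x, y) = (9, 6).
LHS: y^2 = 6^2 mod 13 = 10
RHS: x^3 + 7 x + 11 = 9^3 + 7*9 + 11 mod 13 = 10
LHS = RHS

Yes, on the curve


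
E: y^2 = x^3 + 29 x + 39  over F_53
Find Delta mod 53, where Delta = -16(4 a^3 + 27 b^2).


4 a^3 + 27 b^2 = 4*29^3 + 27*39^2 = 97556 + 41067 = 138623
Delta = -16 * (138623) = -2217968
Delta mod 53 = 29

Delta = 29 (mod 53)


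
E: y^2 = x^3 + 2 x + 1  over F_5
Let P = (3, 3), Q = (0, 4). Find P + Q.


P != Q, so use the chord formula.
s = (y2 - y1) / (x2 - x1) = (1) / (2) mod 5 = 3
x3 = s^2 - x1 - x2 mod 5 = 3^2 - 3 - 0 = 1
y3 = s (x1 - x3) - y1 mod 5 = 3 * (3 - 1) - 3 = 3

P + Q = (1, 3)


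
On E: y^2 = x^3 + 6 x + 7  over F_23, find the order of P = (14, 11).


Compute successive multiples of P until we hit O:
  1P = (14, 11)
  2P = (11, 1)
  3P = (4, 7)
  4P = (7, 1)
  5P = (20, 10)
  6P = (5, 22)
  7P = (16, 17)
  8P = (2, 2)
  ... (continuing to 32P)
  32P = O

ord(P) = 32


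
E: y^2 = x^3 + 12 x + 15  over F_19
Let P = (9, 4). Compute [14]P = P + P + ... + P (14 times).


k = 14 = 1110_2 (binary, LSB first: 0111)
Double-and-add from P = (9, 4):
  bit 0 = 0: acc unchanged = O
  bit 1 = 1: acc = O + (2, 3) = (2, 3)
  bit 2 = 1: acc = (2, 3) + (12, 14) = (14, 18)
  bit 3 = 1: acc = (14, 18) + (1, 3) = (15, 13)

14P = (15, 13)


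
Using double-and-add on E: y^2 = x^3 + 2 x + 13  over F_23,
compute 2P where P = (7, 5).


k = 2 = 10_2 (binary, LSB first: 01)
Double-and-add from P = (7, 5):
  bit 0 = 0: acc unchanged = O
  bit 1 = 1: acc = O + (4, 19) = (4, 19)

2P = (4, 19)


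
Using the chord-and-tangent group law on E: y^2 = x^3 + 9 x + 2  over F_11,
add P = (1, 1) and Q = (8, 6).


P != Q, so use the chord formula.
s = (y2 - y1) / (x2 - x1) = (5) / (7) mod 11 = 7
x3 = s^2 - x1 - x2 mod 11 = 7^2 - 1 - 8 = 7
y3 = s (x1 - x3) - y1 mod 11 = 7 * (1 - 7) - 1 = 1

P + Q = (7, 1)


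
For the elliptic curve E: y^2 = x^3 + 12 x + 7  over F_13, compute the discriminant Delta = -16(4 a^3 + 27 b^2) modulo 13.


4 a^3 + 27 b^2 = 4*12^3 + 27*7^2 = 6912 + 1323 = 8235
Delta = -16 * (8235) = -131760
Delta mod 13 = 8

Delta = 8 (mod 13)


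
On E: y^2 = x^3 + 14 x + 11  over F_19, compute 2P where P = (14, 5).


Doubling: s = (3 x1^2 + a) / (2 y1)
s = (3*14^2 + 14) / (2*5) mod 19 = 7
x3 = s^2 - 2 x1 mod 19 = 7^2 - 2*14 = 2
y3 = s (x1 - x3) - y1 mod 19 = 7 * (14 - 2) - 5 = 3

2P = (2, 3)


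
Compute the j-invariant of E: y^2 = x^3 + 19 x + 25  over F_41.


Delta = -16(4 a^3 + 27 b^2) mod 41 = 37
-1728 * (4 a)^3 = -1728 * (4*19)^3 mod 41 = 25
j = 25 * 37^(-1) mod 41 = 4

j = 4 (mod 41)


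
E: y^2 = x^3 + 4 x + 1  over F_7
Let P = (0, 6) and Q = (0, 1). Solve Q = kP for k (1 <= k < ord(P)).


Enumerate multiples of P until we hit Q = (0, 1):
  1P = (0, 6)
  2P = (4, 2)
  3P = (4, 5)
  4P = (0, 1)
Match found at i = 4.

k = 4


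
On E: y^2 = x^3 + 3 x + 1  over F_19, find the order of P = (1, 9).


Compute successive multiples of P until we hit O:
  1P = (1, 9)
  2P = (15, 18)
  3P = (7, 17)
  4P = (17, 14)
  5P = (8, 9)
  6P = (10, 10)
  7P = (12, 13)
  8P = (11, 15)
  ... (continuing to 27P)
  27P = O

ord(P) = 27


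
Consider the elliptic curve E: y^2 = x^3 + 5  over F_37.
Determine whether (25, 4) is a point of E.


Check whether y^2 = x^3 + 0 x + 5 (mod 37) for (x, y) = (25, 4).
LHS: y^2 = 4^2 mod 37 = 16
RHS: x^3 + 0 x + 5 = 25^3 + 0*25 + 5 mod 37 = 16
LHS = RHS

Yes, on the curve


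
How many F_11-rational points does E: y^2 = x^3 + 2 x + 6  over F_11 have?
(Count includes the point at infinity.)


For each x in F_11, count y with y^2 = x^3 + 2 x + 6 mod 11:
  x = 1: RHS = 9, y in [3, 8]  -> 2 point(s)
  x = 4: RHS = 1, y in [1, 10]  -> 2 point(s)
  x = 5: RHS = 9, y in [3, 8]  -> 2 point(s)
  x = 6: RHS = 3, y in [5, 6]  -> 2 point(s)
  x = 7: RHS = 0, y in [0]  -> 1 point(s)
  x = 9: RHS = 5, y in [4, 7]  -> 2 point(s)
  x = 10: RHS = 3, y in [5, 6]  -> 2 point(s)
Affine points: 13. Add the point at infinity: total = 14.

#E(F_11) = 14


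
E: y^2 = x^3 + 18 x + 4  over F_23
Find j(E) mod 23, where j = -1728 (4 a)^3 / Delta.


Delta = -16(4 a^3 + 27 b^2) mod 23 = 7
-1728 * (4 a)^3 = -1728 * (4*18)^3 mod 23 = 11
j = 11 * 7^(-1) mod 23 = 18

j = 18 (mod 23)


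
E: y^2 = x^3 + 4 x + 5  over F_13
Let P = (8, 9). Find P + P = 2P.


Doubling: s = (3 x1^2 + a) / (2 y1)
s = (3*8^2 + 4) / (2*9) mod 13 = 8
x3 = s^2 - 2 x1 mod 13 = 8^2 - 2*8 = 9
y3 = s (x1 - x3) - y1 mod 13 = 8 * (8 - 9) - 9 = 9

2P = (9, 9)


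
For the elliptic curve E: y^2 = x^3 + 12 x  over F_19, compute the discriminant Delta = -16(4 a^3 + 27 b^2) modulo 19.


4 a^3 + 27 b^2 = 4*12^3 + 27*0^2 = 6912 + 0 = 6912
Delta = -16 * (6912) = -110592
Delta mod 19 = 7

Delta = 7 (mod 19)


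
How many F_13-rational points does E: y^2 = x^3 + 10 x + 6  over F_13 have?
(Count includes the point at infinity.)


For each x in F_13, count y with y^2 = x^3 + 10 x + 6 mod 13:
  x = 1: RHS = 4, y in [2, 11]  -> 2 point(s)
  x = 5: RHS = 12, y in [5, 8]  -> 2 point(s)
  x = 6: RHS = 9, y in [3, 10]  -> 2 point(s)
  x = 7: RHS = 3, y in [4, 9]  -> 2 point(s)
  x = 8: RHS = 0, y in [0]  -> 1 point(s)
  x = 10: RHS = 1, y in [1, 12]  -> 2 point(s)
  x = 11: RHS = 4, y in [2, 11]  -> 2 point(s)
Affine points: 13. Add the point at infinity: total = 14.

#E(F_13) = 14


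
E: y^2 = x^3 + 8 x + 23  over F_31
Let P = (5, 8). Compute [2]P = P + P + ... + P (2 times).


k = 2 = 10_2 (binary, LSB first: 01)
Double-and-add from P = (5, 8):
  bit 0 = 0: acc unchanged = O
  bit 1 = 1: acc = O + (18, 4) = (18, 4)

2P = (18, 4)


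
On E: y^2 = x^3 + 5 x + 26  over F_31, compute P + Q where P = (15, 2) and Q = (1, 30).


P != Q, so use the chord formula.
s = (y2 - y1) / (x2 - x1) = (28) / (17) mod 31 = 29
x3 = s^2 - x1 - x2 mod 31 = 29^2 - 15 - 1 = 19
y3 = s (x1 - x3) - y1 mod 31 = 29 * (15 - 19) - 2 = 6

P + Q = (19, 6)


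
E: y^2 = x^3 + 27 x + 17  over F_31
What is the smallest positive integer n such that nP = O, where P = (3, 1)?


Compute successive multiples of P until we hit O:
  1P = (3, 1)
  2P = (10, 27)
  3P = (28, 8)
  4P = (16, 9)
  5P = (21, 7)
  6P = (14, 16)
  7P = (1, 13)
  8P = (1, 18)
  ... (continuing to 15P)
  15P = O

ord(P) = 15


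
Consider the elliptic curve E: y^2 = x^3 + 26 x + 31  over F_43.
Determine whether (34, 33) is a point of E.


Check whether y^2 = x^3 + 26 x + 31 (mod 43) for (x, y) = (34, 33).
LHS: y^2 = 33^2 mod 43 = 14
RHS: x^3 + 26 x + 31 = 34^3 + 26*34 + 31 mod 43 = 14
LHS = RHS

Yes, on the curve


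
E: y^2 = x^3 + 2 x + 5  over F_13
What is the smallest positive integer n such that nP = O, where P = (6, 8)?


Compute successive multiples of P until we hit O:
  1P = (6, 8)
  2P = (5, 7)
  3P = (3, 8)
  4P = (4, 5)
  5P = (2, 11)
  6P = (8, 0)
  7P = (2, 2)
  8P = (4, 8)
  ... (continuing to 12P)
  12P = O

ord(P) = 12


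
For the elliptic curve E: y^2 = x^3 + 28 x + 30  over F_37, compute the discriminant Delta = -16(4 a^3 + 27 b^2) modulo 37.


4 a^3 + 27 b^2 = 4*28^3 + 27*30^2 = 87808 + 24300 = 112108
Delta = -16 * (112108) = -1793728
Delta mod 37 = 32

Delta = 32 (mod 37)


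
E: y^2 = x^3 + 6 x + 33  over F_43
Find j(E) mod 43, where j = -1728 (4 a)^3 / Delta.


Delta = -16(4 a^3 + 27 b^2) mod 43 = 37
-1728 * (4 a)^3 = -1728 * (4*6)^3 mod 43 = 4
j = 4 * 37^(-1) mod 43 = 28

j = 28 (mod 43)


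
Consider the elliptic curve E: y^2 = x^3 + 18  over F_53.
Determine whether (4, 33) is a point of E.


Check whether y^2 = x^3 + 0 x + 18 (mod 53) for (x, y) = (4, 33).
LHS: y^2 = 33^2 mod 53 = 29
RHS: x^3 + 0 x + 18 = 4^3 + 0*4 + 18 mod 53 = 29
LHS = RHS

Yes, on the curve


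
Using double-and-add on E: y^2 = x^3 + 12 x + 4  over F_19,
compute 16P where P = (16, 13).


k = 16 = 10000_2 (binary, LSB first: 00001)
Double-and-add from P = (16, 13):
  bit 0 = 0: acc unchanged = O
  bit 1 = 0: acc unchanged = O
  bit 2 = 0: acc unchanged = O
  bit 3 = 0: acc unchanged = O
  bit 4 = 1: acc = O + (9, 9) = (9, 9)

16P = (9, 9)


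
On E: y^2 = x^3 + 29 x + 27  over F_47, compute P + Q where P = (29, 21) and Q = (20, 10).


P != Q, so use the chord formula.
s = (y2 - y1) / (x2 - x1) = (36) / (38) mod 47 = 43
x3 = s^2 - x1 - x2 mod 47 = 43^2 - 29 - 20 = 14
y3 = s (x1 - x3) - y1 mod 47 = 43 * (29 - 14) - 21 = 13

P + Q = (14, 13)


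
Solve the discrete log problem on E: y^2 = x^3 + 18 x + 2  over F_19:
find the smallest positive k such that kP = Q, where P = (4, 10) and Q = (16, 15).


Enumerate multiples of P until we hit Q = (16, 15):
  1P = (4, 10)
  2P = (16, 15)
Match found at i = 2.

k = 2


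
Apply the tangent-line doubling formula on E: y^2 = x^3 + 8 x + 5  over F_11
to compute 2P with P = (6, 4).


Doubling: s = (3 x1^2 + a) / (2 y1)
s = (3*6^2 + 8) / (2*4) mod 11 = 9
x3 = s^2 - 2 x1 mod 11 = 9^2 - 2*6 = 3
y3 = s (x1 - x3) - y1 mod 11 = 9 * (6 - 3) - 4 = 1

2P = (3, 1)


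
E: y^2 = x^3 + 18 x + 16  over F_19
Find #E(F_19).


For each x in F_19, count y with y^2 = x^3 + 18 x + 16 mod 19:
  x = 0: RHS = 16, y in [4, 15]  -> 2 point(s)
  x = 1: RHS = 16, y in [4, 15]  -> 2 point(s)
  x = 4: RHS = 0, y in [0]  -> 1 point(s)
  x = 6: RHS = 17, y in [6, 13]  -> 2 point(s)
  x = 8: RHS = 7, y in [8, 11]  -> 2 point(s)
  x = 11: RHS = 6, y in [5, 14]  -> 2 point(s)
  x = 16: RHS = 11, y in [7, 12]  -> 2 point(s)
  x = 18: RHS = 16, y in [4, 15]  -> 2 point(s)
Affine points: 15. Add the point at infinity: total = 16.

#E(F_19) = 16


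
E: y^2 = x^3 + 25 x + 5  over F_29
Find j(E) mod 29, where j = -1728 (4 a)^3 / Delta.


Delta = -16(4 a^3 + 27 b^2) mod 29 = 24
-1728 * (4 a)^3 = -1728 * (4*25)^3 mod 29 = 3
j = 3 * 24^(-1) mod 29 = 11

j = 11 (mod 29)


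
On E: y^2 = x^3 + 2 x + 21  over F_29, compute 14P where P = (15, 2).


k = 14 = 1110_2 (binary, LSB first: 0111)
Double-and-add from P = (15, 2):
  bit 0 = 0: acc unchanged = O
  bit 1 = 1: acc = O + (27, 26) = (27, 26)
  bit 2 = 1: acc = (27, 26) + (3, 5) = (12, 27)
  bit 3 = 1: acc = (12, 27) + (23, 24) = (19, 25)

14P = (19, 25)


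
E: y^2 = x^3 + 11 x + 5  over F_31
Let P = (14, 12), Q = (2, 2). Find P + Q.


P != Q, so use the chord formula.
s = (y2 - y1) / (x2 - x1) = (21) / (19) mod 31 = 6
x3 = s^2 - x1 - x2 mod 31 = 6^2 - 14 - 2 = 20
y3 = s (x1 - x3) - y1 mod 31 = 6 * (14 - 20) - 12 = 14

P + Q = (20, 14)


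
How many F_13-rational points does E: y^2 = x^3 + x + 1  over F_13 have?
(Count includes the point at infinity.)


For each x in F_13, count y with y^2 = x^3 + 1 x + 1 mod 13:
  x = 0: RHS = 1, y in [1, 12]  -> 2 point(s)
  x = 1: RHS = 3, y in [4, 9]  -> 2 point(s)
  x = 4: RHS = 4, y in [2, 11]  -> 2 point(s)
  x = 5: RHS = 1, y in [1, 12]  -> 2 point(s)
  x = 7: RHS = 0, y in [0]  -> 1 point(s)
  x = 8: RHS = 1, y in [1, 12]  -> 2 point(s)
  x = 10: RHS = 10, y in [6, 7]  -> 2 point(s)
  x = 11: RHS = 4, y in [2, 11]  -> 2 point(s)
  x = 12: RHS = 12, y in [5, 8]  -> 2 point(s)
Affine points: 17. Add the point at infinity: total = 18.

#E(F_13) = 18


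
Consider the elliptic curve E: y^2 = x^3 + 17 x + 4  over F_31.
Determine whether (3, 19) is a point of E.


Check whether y^2 = x^3 + 17 x + 4 (mod 31) for (x, y) = (3, 19).
LHS: y^2 = 19^2 mod 31 = 20
RHS: x^3 + 17 x + 4 = 3^3 + 17*3 + 4 mod 31 = 20
LHS = RHS

Yes, on the curve


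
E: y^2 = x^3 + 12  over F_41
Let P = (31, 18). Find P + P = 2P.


Doubling: s = (3 x1^2 + a) / (2 y1)
s = (3*31^2 + 0) / (2*18) mod 41 = 22
x3 = s^2 - 2 x1 mod 41 = 22^2 - 2*31 = 12
y3 = s (x1 - x3) - y1 mod 41 = 22 * (31 - 12) - 18 = 31

2P = (12, 31)


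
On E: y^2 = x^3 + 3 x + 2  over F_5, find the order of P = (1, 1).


Compute successive multiples of P until we hit O:
  1P = (1, 1)
  2P = (2, 1)
  3P = (2, 4)
  4P = (1, 4)
  5P = O

ord(P) = 5


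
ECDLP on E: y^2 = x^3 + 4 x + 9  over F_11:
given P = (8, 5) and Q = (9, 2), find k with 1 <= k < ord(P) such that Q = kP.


Enumerate multiples of P until we hit Q = (9, 2):
  1P = (8, 5)
  2P = (10, 2)
  3P = (9, 2)
Match found at i = 3.

k = 3


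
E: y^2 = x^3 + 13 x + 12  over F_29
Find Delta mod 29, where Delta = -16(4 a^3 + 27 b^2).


4 a^3 + 27 b^2 = 4*13^3 + 27*12^2 = 8788 + 3888 = 12676
Delta = -16 * (12676) = -202816
Delta mod 29 = 10

Delta = 10 (mod 29)


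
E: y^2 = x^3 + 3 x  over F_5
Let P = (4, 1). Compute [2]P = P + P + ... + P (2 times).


k = 2 = 10_2 (binary, LSB first: 01)
Double-and-add from P = (4, 1):
  bit 0 = 0: acc unchanged = O
  bit 1 = 1: acc = O + (1, 3) = (1, 3)

2P = (1, 3)


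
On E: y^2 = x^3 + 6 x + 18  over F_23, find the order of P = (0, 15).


Compute successive multiples of P until we hit O:
  1P = (0, 15)
  2P = (12, 1)
  3P = (13, 4)
  4P = (5, 14)
  5P = (7, 14)
  6P = (1, 18)
  7P = (8, 7)
  8P = (16, 1)
  ... (continuing to 21P)
  21P = O

ord(P) = 21


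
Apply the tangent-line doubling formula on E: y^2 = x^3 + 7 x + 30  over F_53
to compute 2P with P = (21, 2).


Doubling: s = (3 x1^2 + a) / (2 y1)
s = (3*21^2 + 7) / (2*2) mod 53 = 41
x3 = s^2 - 2 x1 mod 53 = 41^2 - 2*21 = 49
y3 = s (x1 - x3) - y1 mod 53 = 41 * (21 - 49) - 2 = 16

2P = (49, 16)


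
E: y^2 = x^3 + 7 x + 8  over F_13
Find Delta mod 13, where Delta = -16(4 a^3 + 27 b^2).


4 a^3 + 27 b^2 = 4*7^3 + 27*8^2 = 1372 + 1728 = 3100
Delta = -16 * (3100) = -49600
Delta mod 13 = 8

Delta = 8 (mod 13)


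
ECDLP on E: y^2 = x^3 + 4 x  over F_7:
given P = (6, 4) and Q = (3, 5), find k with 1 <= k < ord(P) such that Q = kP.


Enumerate multiples of P until we hit Q = (3, 5):
  1P = (6, 4)
  2P = (2, 3)
  3P = (3, 2)
  4P = (0, 0)
  5P = (3, 5)
Match found at i = 5.

k = 5


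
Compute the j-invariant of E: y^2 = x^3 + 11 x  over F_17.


Delta = -16(4 a^3 + 27 b^2) mod 17 = 3
-1728 * (4 a)^3 = -1728 * (4*11)^3 mod 17 = 16
j = 16 * 3^(-1) mod 17 = 11

j = 11 (mod 17)


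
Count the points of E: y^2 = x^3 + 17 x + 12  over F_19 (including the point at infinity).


For each x in F_19, count y with y^2 = x^3 + 17 x + 12 mod 19:
  x = 1: RHS = 11, y in [7, 12]  -> 2 point(s)
  x = 2: RHS = 16, y in [4, 15]  -> 2 point(s)
  x = 4: RHS = 11, y in [7, 12]  -> 2 point(s)
  x = 6: RHS = 7, y in [8, 11]  -> 2 point(s)
  x = 9: RHS = 1, y in [1, 18]  -> 2 point(s)
  x = 10: RHS = 4, y in [2, 17]  -> 2 point(s)
  x = 12: RHS = 6, y in [5, 14]  -> 2 point(s)
  x = 13: RHS = 17, y in [6, 13]  -> 2 point(s)
  x = 14: RHS = 11, y in [7, 12]  -> 2 point(s)
Affine points: 18. Add the point at infinity: total = 19.

#E(F_19) = 19


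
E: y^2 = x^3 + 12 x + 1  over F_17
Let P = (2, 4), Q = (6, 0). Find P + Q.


P != Q, so use the chord formula.
s = (y2 - y1) / (x2 - x1) = (13) / (4) mod 17 = 16
x3 = s^2 - x1 - x2 mod 17 = 16^2 - 2 - 6 = 10
y3 = s (x1 - x3) - y1 mod 17 = 16 * (2 - 10) - 4 = 4

P + Q = (10, 4)


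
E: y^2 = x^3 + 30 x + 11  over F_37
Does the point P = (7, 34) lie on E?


Check whether y^2 = x^3 + 30 x + 11 (mod 37) for (x, y) = (7, 34).
LHS: y^2 = 34^2 mod 37 = 9
RHS: x^3 + 30 x + 11 = 7^3 + 30*7 + 11 mod 37 = 9
LHS = RHS

Yes, on the curve


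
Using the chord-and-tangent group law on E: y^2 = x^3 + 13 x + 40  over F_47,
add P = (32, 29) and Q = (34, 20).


P != Q, so use the chord formula.
s = (y2 - y1) / (x2 - x1) = (38) / (2) mod 47 = 19
x3 = s^2 - x1 - x2 mod 47 = 19^2 - 32 - 34 = 13
y3 = s (x1 - x3) - y1 mod 47 = 19 * (32 - 13) - 29 = 3

P + Q = (13, 3)


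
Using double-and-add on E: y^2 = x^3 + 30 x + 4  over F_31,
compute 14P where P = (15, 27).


k = 14 = 1110_2 (binary, LSB first: 0111)
Double-and-add from P = (15, 27):
  bit 0 = 0: acc unchanged = O
  bit 1 = 1: acc = O + (2, 17) = (2, 17)
  bit 2 = 1: acc = (2, 17) + (6, 20) = (10, 8)
  bit 3 = 1: acc = (10, 8) + (13, 7) = (15, 4)

14P = (15, 4)


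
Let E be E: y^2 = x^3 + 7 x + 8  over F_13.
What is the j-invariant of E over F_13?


Delta = -16(4 a^3 + 27 b^2) mod 13 = 8
-1728 * (4 a)^3 = -1728 * (4*7)^3 mod 13 = 8
j = 8 * 8^(-1) mod 13 = 1

j = 1 (mod 13)


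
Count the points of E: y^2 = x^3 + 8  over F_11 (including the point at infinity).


For each x in F_11, count y with y^2 = x^3 + 0 x + 8 mod 11:
  x = 1: RHS = 9, y in [3, 8]  -> 2 point(s)
  x = 2: RHS = 5, y in [4, 7]  -> 2 point(s)
  x = 5: RHS = 1, y in [1, 10]  -> 2 point(s)
  x = 6: RHS = 4, y in [2, 9]  -> 2 point(s)
  x = 8: RHS = 3, y in [5, 6]  -> 2 point(s)
  x = 9: RHS = 0, y in [0]  -> 1 point(s)
Affine points: 11. Add the point at infinity: total = 12.

#E(F_11) = 12


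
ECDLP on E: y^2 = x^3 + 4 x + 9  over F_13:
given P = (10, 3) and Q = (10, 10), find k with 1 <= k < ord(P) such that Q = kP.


Enumerate multiples of P until we hit Q = (10, 10):
  1P = (10, 3)
  2P = (2, 8)
  3P = (2, 5)
  4P = (10, 10)
Match found at i = 4.

k = 4


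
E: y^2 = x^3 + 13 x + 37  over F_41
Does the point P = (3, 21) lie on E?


Check whether y^2 = x^3 + 13 x + 37 (mod 41) for (x, y) = (3, 21).
LHS: y^2 = 21^2 mod 41 = 31
RHS: x^3 + 13 x + 37 = 3^3 + 13*3 + 37 mod 41 = 21
LHS != RHS

No, not on the curve


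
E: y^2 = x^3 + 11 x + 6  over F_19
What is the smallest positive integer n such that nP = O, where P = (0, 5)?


Compute successive multiples of P until we hit O:
  1P = (0, 5)
  2P = (9, 6)
  3P = (14, 4)
  4P = (2, 6)
  5P = (3, 3)
  6P = (8, 13)
  7P = (12, 2)
  8P = (13, 3)
  ... (continuing to 18P)
  18P = O

ord(P) = 18


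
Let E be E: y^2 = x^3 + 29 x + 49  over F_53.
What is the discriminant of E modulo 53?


4 a^3 + 27 b^2 = 4*29^3 + 27*49^2 = 97556 + 64827 = 162383
Delta = -16 * (162383) = -2598128
Delta mod 53 = 38

Delta = 38 (mod 53)


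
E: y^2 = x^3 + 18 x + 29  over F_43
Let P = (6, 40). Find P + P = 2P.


Doubling: s = (3 x1^2 + a) / (2 y1)
s = (3*6^2 + 18) / (2*40) mod 43 = 22
x3 = s^2 - 2 x1 mod 43 = 22^2 - 2*6 = 42
y3 = s (x1 - x3) - y1 mod 43 = 22 * (6 - 42) - 40 = 28

2P = (42, 28)


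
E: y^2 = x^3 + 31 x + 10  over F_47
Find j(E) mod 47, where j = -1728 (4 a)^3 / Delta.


Delta = -16(4 a^3 + 27 b^2) mod 47 = 18
-1728 * (4 a)^3 = -1728 * (4*31)^3 mod 47 = 7
j = 7 * 18^(-1) mod 47 = 3

j = 3 (mod 47)


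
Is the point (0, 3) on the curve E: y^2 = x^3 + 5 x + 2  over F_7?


Check whether y^2 = x^3 + 5 x + 2 (mod 7) for (x, y) = (0, 3).
LHS: y^2 = 3^2 mod 7 = 2
RHS: x^3 + 5 x + 2 = 0^3 + 5*0 + 2 mod 7 = 2
LHS = RHS

Yes, on the curve


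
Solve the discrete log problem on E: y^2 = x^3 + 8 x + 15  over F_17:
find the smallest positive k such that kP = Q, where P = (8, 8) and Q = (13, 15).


Enumerate multiples of P until we hit Q = (13, 15):
  1P = (8, 8)
  2P = (0, 7)
  3P = (13, 2)
  4P = (9, 0)
  5P = (13, 15)
Match found at i = 5.

k = 5


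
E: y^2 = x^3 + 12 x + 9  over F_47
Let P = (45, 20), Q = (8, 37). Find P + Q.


P != Q, so use the chord formula.
s = (y2 - y1) / (x2 - x1) = (17) / (10) mod 47 = 44
x3 = s^2 - x1 - x2 mod 47 = 44^2 - 45 - 8 = 3
y3 = s (x1 - x3) - y1 mod 47 = 44 * (45 - 3) - 20 = 42

P + Q = (3, 42)


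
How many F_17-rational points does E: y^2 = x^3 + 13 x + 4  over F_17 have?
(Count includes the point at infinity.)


For each x in F_17, count y with y^2 = x^3 + 13 x + 4 mod 17:
  x = 0: RHS = 4, y in [2, 15]  -> 2 point(s)
  x = 1: RHS = 1, y in [1, 16]  -> 2 point(s)
  x = 2: RHS = 4, y in [2, 15]  -> 2 point(s)
  x = 3: RHS = 2, y in [6, 11]  -> 2 point(s)
  x = 4: RHS = 1, y in [1, 16]  -> 2 point(s)
  x = 6: RHS = 9, y in [3, 14]  -> 2 point(s)
  x = 7: RHS = 13, y in [8, 9]  -> 2 point(s)
  x = 8: RHS = 8, y in [5, 12]  -> 2 point(s)
  x = 9: RHS = 0, y in [0]  -> 1 point(s)
  x = 11: RHS = 16, y in [4, 13]  -> 2 point(s)
  x = 12: RHS = 1, y in [1, 16]  -> 2 point(s)
  x = 15: RHS = 4, y in [2, 15]  -> 2 point(s)
Affine points: 23. Add the point at infinity: total = 24.

#E(F_17) = 24


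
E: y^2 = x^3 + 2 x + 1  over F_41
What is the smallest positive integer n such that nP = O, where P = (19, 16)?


Compute successive multiples of P until we hit O:
  1P = (19, 16)
  2P = (11, 40)
  3P = (20, 28)
  4P = (23, 18)
  5P = (30, 40)
  6P = (32, 19)
  7P = (0, 1)
  8P = (40, 30)
  ... (continuing to 39P)
  39P = O

ord(P) = 39


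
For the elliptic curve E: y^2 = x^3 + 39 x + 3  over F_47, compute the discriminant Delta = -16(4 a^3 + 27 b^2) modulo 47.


4 a^3 + 27 b^2 = 4*39^3 + 27*3^2 = 237276 + 243 = 237519
Delta = -16 * (237519) = -3800304
Delta mod 47 = 22

Delta = 22 (mod 47)


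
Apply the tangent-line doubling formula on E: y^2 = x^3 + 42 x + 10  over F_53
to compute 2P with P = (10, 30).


Doubling: s = (3 x1^2 + a) / (2 y1)
s = (3*10^2 + 42) / (2*30) mod 53 = 11
x3 = s^2 - 2 x1 mod 53 = 11^2 - 2*10 = 48
y3 = s (x1 - x3) - y1 mod 53 = 11 * (10 - 48) - 30 = 29

2P = (48, 29)


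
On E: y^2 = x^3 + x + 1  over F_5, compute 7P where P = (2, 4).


k = 7 = 111_2 (binary, LSB first: 111)
Double-and-add from P = (2, 4):
  bit 0 = 1: acc = O + (2, 4) = (2, 4)
  bit 1 = 1: acc = (2, 4) + (2, 1) = O
  bit 2 = 1: acc = O + (2, 4) = (2, 4)

7P = (2, 4)


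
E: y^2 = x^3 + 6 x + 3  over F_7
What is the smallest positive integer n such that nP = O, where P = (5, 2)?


Compute successive multiples of P until we hit O:
  1P = (5, 2)
  2P = (5, 5)
  3P = O

ord(P) = 3


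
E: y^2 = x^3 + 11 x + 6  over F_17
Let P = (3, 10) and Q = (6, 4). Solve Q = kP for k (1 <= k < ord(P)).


Enumerate multiples of P until we hit Q = (6, 4):
  1P = (3, 10)
  2P = (9, 16)
  3P = (6, 4)
Match found at i = 3.

k = 3


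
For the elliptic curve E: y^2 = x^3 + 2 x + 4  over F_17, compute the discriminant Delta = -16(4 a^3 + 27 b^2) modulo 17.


4 a^3 + 27 b^2 = 4*2^3 + 27*4^2 = 32 + 432 = 464
Delta = -16 * (464) = -7424
Delta mod 17 = 5

Delta = 5 (mod 17)


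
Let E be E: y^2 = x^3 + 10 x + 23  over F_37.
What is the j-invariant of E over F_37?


Delta = -16(4 a^3 + 27 b^2) mod 37 = 31
-1728 * (4 a)^3 = -1728 * (4*10)^3 mod 37 = 1
j = 1 * 31^(-1) mod 37 = 6

j = 6 (mod 37)


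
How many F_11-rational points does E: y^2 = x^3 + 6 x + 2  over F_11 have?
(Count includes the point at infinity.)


For each x in F_11, count y with y^2 = x^3 + 6 x + 2 mod 11:
  x = 1: RHS = 9, y in [3, 8]  -> 2 point(s)
  x = 2: RHS = 0, y in [0]  -> 1 point(s)
  x = 3: RHS = 3, y in [5, 6]  -> 2 point(s)
  x = 5: RHS = 3, y in [5, 6]  -> 2 point(s)
  x = 6: RHS = 1, y in [1, 10]  -> 2 point(s)
  x = 8: RHS = 1, y in [1, 10]  -> 2 point(s)
  x = 9: RHS = 4, y in [2, 9]  -> 2 point(s)
Affine points: 13. Add the point at infinity: total = 14.

#E(F_11) = 14


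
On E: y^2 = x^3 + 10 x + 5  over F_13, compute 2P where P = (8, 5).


k = 2 = 10_2 (binary, LSB first: 01)
Double-and-add from P = (8, 5):
  bit 0 = 0: acc unchanged = O
  bit 1 = 1: acc = O + (1, 9) = (1, 9)

2P = (1, 9)


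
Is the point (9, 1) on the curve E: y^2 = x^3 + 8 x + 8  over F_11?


Check whether y^2 = x^3 + 8 x + 8 (mod 11) for (x, y) = (9, 1).
LHS: y^2 = 1^2 mod 11 = 1
RHS: x^3 + 8 x + 8 = 9^3 + 8*9 + 8 mod 11 = 6
LHS != RHS

No, not on the curve


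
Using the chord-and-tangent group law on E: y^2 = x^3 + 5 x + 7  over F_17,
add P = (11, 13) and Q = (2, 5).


P != Q, so use the chord formula.
s = (y2 - y1) / (x2 - x1) = (9) / (8) mod 17 = 16
x3 = s^2 - x1 - x2 mod 17 = 16^2 - 11 - 2 = 5
y3 = s (x1 - x3) - y1 mod 17 = 16 * (11 - 5) - 13 = 15

P + Q = (5, 15)


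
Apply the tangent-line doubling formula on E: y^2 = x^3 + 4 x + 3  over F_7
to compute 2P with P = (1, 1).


Doubling: s = (3 x1^2 + a) / (2 y1)
s = (3*1^2 + 4) / (2*1) mod 7 = 0
x3 = s^2 - 2 x1 mod 7 = 0^2 - 2*1 = 5
y3 = s (x1 - x3) - y1 mod 7 = 0 * (1 - 5) - 1 = 6

2P = (5, 6)


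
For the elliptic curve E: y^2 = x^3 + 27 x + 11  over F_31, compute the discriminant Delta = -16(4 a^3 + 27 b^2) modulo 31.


4 a^3 + 27 b^2 = 4*27^3 + 27*11^2 = 78732 + 3267 = 81999
Delta = -16 * (81999) = -1311984
Delta mod 31 = 29

Delta = 29 (mod 31)


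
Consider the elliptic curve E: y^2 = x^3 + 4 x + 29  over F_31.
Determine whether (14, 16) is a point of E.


Check whether y^2 = x^3 + 4 x + 29 (mod 31) for (x, y) = (14, 16).
LHS: y^2 = 16^2 mod 31 = 8
RHS: x^3 + 4 x + 29 = 14^3 + 4*14 + 29 mod 31 = 8
LHS = RHS

Yes, on the curve


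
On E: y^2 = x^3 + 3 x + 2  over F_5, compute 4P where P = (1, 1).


k = 4 = 100_2 (binary, LSB first: 001)
Double-and-add from P = (1, 1):
  bit 0 = 0: acc unchanged = O
  bit 1 = 0: acc unchanged = O
  bit 2 = 1: acc = O + (1, 4) = (1, 4)

4P = (1, 4)


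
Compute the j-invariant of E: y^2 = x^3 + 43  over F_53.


Delta = -16(4 a^3 + 27 b^2) mod 53 = 48
-1728 * (4 a)^3 = -1728 * (4*0)^3 mod 53 = 0
j = 0 * 48^(-1) mod 53 = 0

j = 0 (mod 53)


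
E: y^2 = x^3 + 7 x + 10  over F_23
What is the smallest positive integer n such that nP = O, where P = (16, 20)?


Compute successive multiples of P until we hit O:
  1P = (16, 20)
  2P = (16, 3)
  3P = O

ord(P) = 3


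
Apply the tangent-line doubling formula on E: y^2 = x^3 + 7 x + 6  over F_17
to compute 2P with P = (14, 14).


Doubling: s = (3 x1^2 + a) / (2 y1)
s = (3*14^2 + 7) / (2*14) mod 17 = 0
x3 = s^2 - 2 x1 mod 17 = 0^2 - 2*14 = 6
y3 = s (x1 - x3) - y1 mod 17 = 0 * (14 - 6) - 14 = 3

2P = (6, 3)


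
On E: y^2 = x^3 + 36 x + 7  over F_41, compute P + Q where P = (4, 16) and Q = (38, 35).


P != Q, so use the chord formula.
s = (y2 - y1) / (x2 - x1) = (19) / (34) mod 41 = 9
x3 = s^2 - x1 - x2 mod 41 = 9^2 - 4 - 38 = 39
y3 = s (x1 - x3) - y1 mod 41 = 9 * (4 - 39) - 16 = 38

P + Q = (39, 38)


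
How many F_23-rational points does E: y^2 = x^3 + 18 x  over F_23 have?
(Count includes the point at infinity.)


For each x in F_23, count y with y^2 = x^3 + 18 x + 0 mod 23:
  x = 0: RHS = 0, y in [0]  -> 1 point(s)
  x = 3: RHS = 12, y in [9, 14]  -> 2 point(s)
  x = 5: RHS = 8, y in [10, 13]  -> 2 point(s)
  x = 6: RHS = 2, y in [5, 18]  -> 2 point(s)
  x = 7: RHS = 9, y in [3, 20]  -> 2 point(s)
  x = 8: RHS = 12, y in [9, 14]  -> 2 point(s)
  x = 12: RHS = 12, y in [9, 14]  -> 2 point(s)
  x = 13: RHS = 16, y in [4, 19]  -> 2 point(s)
  x = 14: RHS = 6, y in [11, 12]  -> 2 point(s)
  x = 19: RHS = 2, y in [5, 18]  -> 2 point(s)
  x = 21: RHS = 2, y in [5, 18]  -> 2 point(s)
  x = 22: RHS = 4, y in [2, 21]  -> 2 point(s)
Affine points: 23. Add the point at infinity: total = 24.

#E(F_23) = 24


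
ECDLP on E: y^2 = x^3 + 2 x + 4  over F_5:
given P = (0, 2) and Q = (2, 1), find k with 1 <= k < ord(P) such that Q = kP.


Enumerate multiples of P until we hit Q = (2, 1):
  1P = (0, 2)
  2P = (4, 1)
  3P = (2, 1)
Match found at i = 3.

k = 3


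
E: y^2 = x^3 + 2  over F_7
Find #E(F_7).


For each x in F_7, count y with y^2 = x^3 + 0 x + 2 mod 7:
  x = 0: RHS = 2, y in [3, 4]  -> 2 point(s)
  x = 3: RHS = 1, y in [1, 6]  -> 2 point(s)
  x = 5: RHS = 1, y in [1, 6]  -> 2 point(s)
  x = 6: RHS = 1, y in [1, 6]  -> 2 point(s)
Affine points: 8. Add the point at infinity: total = 9.

#E(F_7) = 9


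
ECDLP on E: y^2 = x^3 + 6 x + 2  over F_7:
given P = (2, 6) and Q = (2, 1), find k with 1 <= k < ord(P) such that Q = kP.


Enumerate multiples of P until we hit Q = (2, 1):
  1P = (2, 6)
  2P = (0, 4)
  3P = (6, 4)
  4P = (1, 4)
  5P = (1, 3)
  6P = (6, 3)
  7P = (0, 3)
  8P = (2, 1)
Match found at i = 8.

k = 8


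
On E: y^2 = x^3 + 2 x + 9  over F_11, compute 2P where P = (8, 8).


k = 2 = 10_2 (binary, LSB first: 01)
Double-and-add from P = (8, 8):
  bit 0 = 0: acc unchanged = O
  bit 1 = 1: acc = O + (4, 2) = (4, 2)

2P = (4, 2)


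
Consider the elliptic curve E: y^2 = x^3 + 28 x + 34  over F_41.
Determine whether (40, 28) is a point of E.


Check whether y^2 = x^3 + 28 x + 34 (mod 41) for (x, y) = (40, 28).
LHS: y^2 = 28^2 mod 41 = 5
RHS: x^3 + 28 x + 34 = 40^3 + 28*40 + 34 mod 41 = 5
LHS = RHS

Yes, on the curve


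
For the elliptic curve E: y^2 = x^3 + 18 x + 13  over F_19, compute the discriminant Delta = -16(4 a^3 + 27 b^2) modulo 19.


4 a^3 + 27 b^2 = 4*18^3 + 27*13^2 = 23328 + 4563 = 27891
Delta = -16 * (27891) = -446256
Delta mod 19 = 16

Delta = 16 (mod 19)


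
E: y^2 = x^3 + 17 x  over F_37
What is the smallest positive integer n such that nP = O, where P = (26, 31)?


Compute successive multiples of P until we hit O:
  1P = (26, 31)
  2P = (34, 25)
  3P = (3, 35)
  4P = (33, 4)
  5P = (11, 1)
  6P = (4, 13)
  7P = (4, 24)
  8P = (11, 36)
  ... (continuing to 13P)
  13P = O

ord(P) = 13


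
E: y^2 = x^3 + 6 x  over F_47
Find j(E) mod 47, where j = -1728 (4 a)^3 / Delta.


Delta = -16(4 a^3 + 27 b^2) mod 47 = 41
-1728 * (4 a)^3 = -1728 * (4*6)^3 mod 47 = 19
j = 19 * 41^(-1) mod 47 = 36

j = 36 (mod 47)


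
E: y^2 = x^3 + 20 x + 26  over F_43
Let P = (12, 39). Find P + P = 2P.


Doubling: s = (3 x1^2 + a) / (2 y1)
s = (3*12^2 + 20) / (2*39) mod 43 = 8
x3 = s^2 - 2 x1 mod 43 = 8^2 - 2*12 = 40
y3 = s (x1 - x3) - y1 mod 43 = 8 * (12 - 40) - 39 = 38

2P = (40, 38)


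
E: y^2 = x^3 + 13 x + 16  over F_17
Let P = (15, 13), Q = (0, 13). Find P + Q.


P != Q, so use the chord formula.
s = (y2 - y1) / (x2 - x1) = (0) / (2) mod 17 = 0
x3 = s^2 - x1 - x2 mod 17 = 0^2 - 15 - 0 = 2
y3 = s (x1 - x3) - y1 mod 17 = 0 * (15 - 2) - 13 = 4

P + Q = (2, 4)


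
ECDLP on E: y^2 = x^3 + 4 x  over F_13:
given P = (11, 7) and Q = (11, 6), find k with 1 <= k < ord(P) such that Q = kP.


Enumerate multiples of P until we hit Q = (11, 6):
  1P = (11, 7)
  2P = (0, 0)
  3P = (11, 6)
Match found at i = 3.

k = 3


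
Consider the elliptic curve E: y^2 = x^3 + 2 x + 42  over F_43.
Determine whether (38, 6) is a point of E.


Check whether y^2 = x^3 + 2 x + 42 (mod 43) for (x, y) = (38, 6).
LHS: y^2 = 6^2 mod 43 = 36
RHS: x^3 + 2 x + 42 = 38^3 + 2*38 + 42 mod 43 = 36
LHS = RHS

Yes, on the curve


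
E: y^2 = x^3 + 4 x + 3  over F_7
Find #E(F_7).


For each x in F_7, count y with y^2 = x^3 + 4 x + 3 mod 7:
  x = 1: RHS = 1, y in [1, 6]  -> 2 point(s)
  x = 3: RHS = 0, y in [0]  -> 1 point(s)
  x = 5: RHS = 1, y in [1, 6]  -> 2 point(s)
Affine points: 5. Add the point at infinity: total = 6.

#E(F_7) = 6


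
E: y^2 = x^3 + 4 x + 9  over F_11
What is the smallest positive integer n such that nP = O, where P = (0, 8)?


Compute successive multiples of P until we hit O:
  1P = (0, 8)
  2P = (9, 9)
  3P = (5, 0)
  4P = (9, 2)
  5P = (0, 3)
  6P = O

ord(P) = 6


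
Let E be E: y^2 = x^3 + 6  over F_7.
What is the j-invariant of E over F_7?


Delta = -16(4 a^3 + 27 b^2) mod 7 = 2
-1728 * (4 a)^3 = -1728 * (4*0)^3 mod 7 = 0
j = 0 * 2^(-1) mod 7 = 0

j = 0 (mod 7)


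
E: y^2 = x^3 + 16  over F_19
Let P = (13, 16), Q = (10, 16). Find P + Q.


P != Q, so use the chord formula.
s = (y2 - y1) / (x2 - x1) = (0) / (16) mod 19 = 0
x3 = s^2 - x1 - x2 mod 19 = 0^2 - 13 - 10 = 15
y3 = s (x1 - x3) - y1 mod 19 = 0 * (13 - 15) - 16 = 3

P + Q = (15, 3)


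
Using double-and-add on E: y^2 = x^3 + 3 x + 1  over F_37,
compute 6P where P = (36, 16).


k = 6 = 110_2 (binary, LSB first: 011)
Double-and-add from P = (36, 16):
  bit 0 = 0: acc unchanged = O
  bit 1 = 1: acc = O + (36, 21) = (36, 21)
  bit 2 = 1: acc = (36, 21) + (36, 16) = O

6P = O


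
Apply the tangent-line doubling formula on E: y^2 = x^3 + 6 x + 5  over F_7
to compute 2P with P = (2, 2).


Doubling: s = (3 x1^2 + a) / (2 y1)
s = (3*2^2 + 6) / (2*2) mod 7 = 1
x3 = s^2 - 2 x1 mod 7 = 1^2 - 2*2 = 4
y3 = s (x1 - x3) - y1 mod 7 = 1 * (2 - 4) - 2 = 3

2P = (4, 3)


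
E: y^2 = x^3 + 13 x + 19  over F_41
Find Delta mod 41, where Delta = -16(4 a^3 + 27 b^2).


4 a^3 + 27 b^2 = 4*13^3 + 27*19^2 = 8788 + 9747 = 18535
Delta = -16 * (18535) = -296560
Delta mod 41 = 34

Delta = 34 (mod 41)


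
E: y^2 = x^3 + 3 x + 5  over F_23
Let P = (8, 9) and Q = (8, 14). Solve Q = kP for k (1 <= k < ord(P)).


Enumerate multiples of P until we hit Q = (8, 14):
  1P = (8, 9)
  2P = (10, 0)
  3P = (8, 14)
Match found at i = 3.

k = 3


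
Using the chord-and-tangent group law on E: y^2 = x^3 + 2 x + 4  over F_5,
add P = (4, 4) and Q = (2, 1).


P != Q, so use the chord formula.
s = (y2 - y1) / (x2 - x1) = (2) / (3) mod 5 = 4
x3 = s^2 - x1 - x2 mod 5 = 4^2 - 4 - 2 = 0
y3 = s (x1 - x3) - y1 mod 5 = 4 * (4 - 0) - 4 = 2

P + Q = (0, 2)


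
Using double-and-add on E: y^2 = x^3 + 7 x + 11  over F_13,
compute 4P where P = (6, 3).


k = 4 = 100_2 (binary, LSB first: 001)
Double-and-add from P = (6, 3):
  bit 0 = 0: acc unchanged = O
  bit 1 = 0: acc unchanged = O
  bit 2 = 1: acc = O + (6, 10) = (6, 10)

4P = (6, 10)


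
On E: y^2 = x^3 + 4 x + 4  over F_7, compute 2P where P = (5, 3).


Doubling: s = (3 x1^2 + a) / (2 y1)
s = (3*5^2 + 4) / (2*3) mod 7 = 5
x3 = s^2 - 2 x1 mod 7 = 5^2 - 2*5 = 1
y3 = s (x1 - x3) - y1 mod 7 = 5 * (5 - 1) - 3 = 3

2P = (1, 3)


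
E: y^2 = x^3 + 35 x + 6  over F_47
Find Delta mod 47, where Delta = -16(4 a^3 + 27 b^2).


4 a^3 + 27 b^2 = 4*35^3 + 27*6^2 = 171500 + 972 = 172472
Delta = -16 * (172472) = -2759552
Delta mod 47 = 6

Delta = 6 (mod 47)


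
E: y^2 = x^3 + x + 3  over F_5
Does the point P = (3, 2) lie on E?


Check whether y^2 = x^3 + 1 x + 3 (mod 5) for (x, y) = (3, 2).
LHS: y^2 = 2^2 mod 5 = 4
RHS: x^3 + 1 x + 3 = 3^3 + 1*3 + 3 mod 5 = 3
LHS != RHS

No, not on the curve


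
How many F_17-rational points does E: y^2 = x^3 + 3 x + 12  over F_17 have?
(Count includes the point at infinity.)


For each x in F_17, count y with y^2 = x^3 + 3 x + 12 mod 17:
  x = 1: RHS = 16, y in [4, 13]  -> 2 point(s)
  x = 2: RHS = 9, y in [3, 14]  -> 2 point(s)
  x = 5: RHS = 16, y in [4, 13]  -> 2 point(s)
  x = 6: RHS = 8, y in [5, 12]  -> 2 point(s)
  x = 7: RHS = 2, y in [6, 11]  -> 2 point(s)
  x = 8: RHS = 4, y in [2, 15]  -> 2 point(s)
  x = 11: RHS = 16, y in [4, 13]  -> 2 point(s)
  x = 12: RHS = 8, y in [5, 12]  -> 2 point(s)
  x = 13: RHS = 4, y in [2, 15]  -> 2 point(s)
  x = 15: RHS = 15, y in [7, 10]  -> 2 point(s)
  x = 16: RHS = 8, y in [5, 12]  -> 2 point(s)
Affine points: 22. Add the point at infinity: total = 23.

#E(F_17) = 23


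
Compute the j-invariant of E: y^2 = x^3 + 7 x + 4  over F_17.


Delta = -16(4 a^3 + 27 b^2) mod 17 = 2
-1728 * (4 a)^3 = -1728 * (4*7)^3 mod 17 = 13
j = 13 * 2^(-1) mod 17 = 15

j = 15 (mod 17)


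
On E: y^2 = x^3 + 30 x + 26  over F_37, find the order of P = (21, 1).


Compute successive multiples of P until we hit O:
  1P = (21, 1)
  2P = (22, 7)
  3P = (30, 19)
  4P = (27, 24)
  5P = (15, 22)
  6P = (4, 32)
  7P = (28, 27)
  8P = (32, 11)
  ... (continuing to 18P)
  18P = O

ord(P) = 18


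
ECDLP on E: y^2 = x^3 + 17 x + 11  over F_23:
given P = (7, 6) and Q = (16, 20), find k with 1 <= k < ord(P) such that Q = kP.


Enumerate multiples of P until we hit Q = (16, 20):
  1P = (7, 6)
  2P = (22, 19)
  3P = (20, 18)
  4P = (14, 7)
  5P = (10, 10)
  6P = (18, 10)
  7P = (16, 20)
Match found at i = 7.

k = 7


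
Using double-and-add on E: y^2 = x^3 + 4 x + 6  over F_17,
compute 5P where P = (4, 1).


k = 5 = 101_2 (binary, LSB first: 101)
Double-and-add from P = (4, 1):
  bit 0 = 1: acc = O + (4, 1) = (4, 1)
  bit 1 = 0: acc unchanged = (4, 1)
  bit 2 = 1: acc = (4, 1) + (11, 15) = (6, 12)

5P = (6, 12)


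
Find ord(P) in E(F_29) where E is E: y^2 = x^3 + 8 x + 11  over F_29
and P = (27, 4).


Compute successive multiples of P until we hit O:
  1P = (27, 4)
  2P = (3, 27)
  3P = (19, 27)
  4P = (18, 10)
  5P = (7, 2)
  6P = (4, 7)
  7P = (20, 14)
  8P = (16, 1)
  ... (continuing to 30P)
  30P = O

ord(P) = 30


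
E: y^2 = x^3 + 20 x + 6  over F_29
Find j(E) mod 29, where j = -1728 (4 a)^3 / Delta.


Delta = -16(4 a^3 + 27 b^2) mod 29 = 16
-1728 * (4 a)^3 = -1728 * (4*20)^3 mod 29 = 2
j = 2 * 16^(-1) mod 29 = 11

j = 11 (mod 29)


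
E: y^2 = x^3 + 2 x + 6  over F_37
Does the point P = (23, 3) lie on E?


Check whether y^2 = x^3 + 2 x + 6 (mod 37) for (x, y) = (23, 3).
LHS: y^2 = 3^2 mod 37 = 9
RHS: x^3 + 2 x + 6 = 23^3 + 2*23 + 6 mod 37 = 9
LHS = RHS

Yes, on the curve


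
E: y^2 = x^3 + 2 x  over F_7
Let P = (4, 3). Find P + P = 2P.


Doubling: s = (3 x1^2 + a) / (2 y1)
s = (3*4^2 + 2) / (2*3) mod 7 = 6
x3 = s^2 - 2 x1 mod 7 = 6^2 - 2*4 = 0
y3 = s (x1 - x3) - y1 mod 7 = 6 * (4 - 0) - 3 = 0

2P = (0, 0)


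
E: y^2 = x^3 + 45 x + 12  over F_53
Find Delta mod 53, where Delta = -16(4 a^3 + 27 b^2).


4 a^3 + 27 b^2 = 4*45^3 + 27*12^2 = 364500 + 3888 = 368388
Delta = -16 * (368388) = -5894208
Delta mod 53 = 28

Delta = 28 (mod 53)
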